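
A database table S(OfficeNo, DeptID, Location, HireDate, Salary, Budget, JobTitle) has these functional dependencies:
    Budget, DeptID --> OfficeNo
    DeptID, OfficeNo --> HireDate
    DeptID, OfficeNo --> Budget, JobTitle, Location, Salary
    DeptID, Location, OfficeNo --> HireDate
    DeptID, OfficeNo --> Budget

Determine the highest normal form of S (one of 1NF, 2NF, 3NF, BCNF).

BCNF

Candidate keys: {Budget, DeptID}, {DeptID, OfficeNo}. Prime attributes: {Budget, DeptID, OfficeNo}.
Every FD has a superkey on the left, so the relation is in BCNF.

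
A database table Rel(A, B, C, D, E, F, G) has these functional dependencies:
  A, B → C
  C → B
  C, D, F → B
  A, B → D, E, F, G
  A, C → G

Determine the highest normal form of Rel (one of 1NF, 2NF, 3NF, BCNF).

3NF

Candidate keys: {A, B}, {A, C}. Prime attributes: {A, B, C}.
C → B breaks BCNF: {C}⁺ = {B, C}, so {C} is not a superkey.
But every attribute on its right side ({B}) is prime, and the same holds for every other non-superkey FD, so 3NF still holds.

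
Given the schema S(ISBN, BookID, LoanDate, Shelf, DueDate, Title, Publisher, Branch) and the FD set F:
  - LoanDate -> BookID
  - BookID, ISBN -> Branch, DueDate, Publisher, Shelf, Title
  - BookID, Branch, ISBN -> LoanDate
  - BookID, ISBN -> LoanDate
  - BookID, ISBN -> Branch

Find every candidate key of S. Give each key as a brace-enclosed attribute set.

{ISBN} never appears on the right of any FD, so every key must include it.
{BookID, ISBN} is a candidate key since {BookID, ISBN}⁺ = {BookID, Branch, DueDate, ISBN, LoanDate, Publisher, Shelf, Title} covers every attribute.
{ISBN, LoanDate} is a candidate key since {ISBN, LoanDate}⁺ = {BookID, Branch, DueDate, ISBN, LoanDate, Publisher, Shelf, Title} covers every attribute.
These are minimal and exhaustive — every other superkey contains one of them.

{BookID, ISBN}, {ISBN, LoanDate}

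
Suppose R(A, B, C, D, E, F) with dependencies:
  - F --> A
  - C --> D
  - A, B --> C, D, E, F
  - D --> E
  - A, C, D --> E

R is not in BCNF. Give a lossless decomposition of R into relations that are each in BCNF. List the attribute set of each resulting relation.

Candidate keys of the original relation: {A, B}, {B, F}.
{A, B, C, D, E, F}: {F} determines {A, F} here but is not a superkey — split on F --> A, giving {A, F} and {B, C, D, E, F}.
{A, F} is in BCNF.
{B, C, D, E, F}: {C} determines {C, D, E} here but is not a superkey — split on C --> D, E, giving {C, D, E} and {B, C, F}.
{C, D, E}: {D} determines {D, E} here but is not a superkey — split on D --> E, giving {D, E} and {C, D}.
{D, E} is in BCNF.
{C, D} is in BCNF.
{B, C, F} is in BCNF.

{A, F}; {B, C, F}; {C, D}; {D, E}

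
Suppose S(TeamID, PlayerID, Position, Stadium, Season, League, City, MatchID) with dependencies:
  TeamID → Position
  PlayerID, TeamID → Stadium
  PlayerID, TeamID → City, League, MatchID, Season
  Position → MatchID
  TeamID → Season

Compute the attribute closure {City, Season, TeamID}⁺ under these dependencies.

{City, MatchID, Position, Season, TeamID}

Start with {City, Season, TeamID}.
TeamID → Position applies; add {Position} → now {City, Position, Season, TeamID}.
Position → MatchID applies; add {MatchID} → now {City, MatchID, Position, Season, TeamID}.
No further FD applies.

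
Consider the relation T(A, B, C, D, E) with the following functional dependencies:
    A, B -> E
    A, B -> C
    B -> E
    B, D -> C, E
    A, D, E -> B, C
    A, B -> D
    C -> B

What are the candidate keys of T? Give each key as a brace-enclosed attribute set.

No FD produces {A}, so it must be in every candidate key.
{A, B} is a candidate key since {A, B}⁺ = {A, B, C, D, E} covers every attribute.
{A, C} is a candidate key since {A, C}⁺ = {A, B, C, D, E} covers every attribute.
{A, D, E} is a candidate key since {A, D, E}⁺ = {A, B, C, D, E} covers every attribute.
These are minimal and exhaustive — every other superkey contains one of them.

{A, B}, {A, C}, {A, D, E}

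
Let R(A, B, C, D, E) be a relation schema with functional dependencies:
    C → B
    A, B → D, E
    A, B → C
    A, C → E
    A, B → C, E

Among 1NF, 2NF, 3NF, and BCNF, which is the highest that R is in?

3NF

Candidate keys: {A, B}, {A, C}. Prime attributes: {A, B, C}.
C → B breaks BCNF: {C}⁺ = {B, C}, so {C} is not a superkey.
Its right-hand attributes {B} are all prime, as are those of every other non-superkey FD — the relation is in 3NF.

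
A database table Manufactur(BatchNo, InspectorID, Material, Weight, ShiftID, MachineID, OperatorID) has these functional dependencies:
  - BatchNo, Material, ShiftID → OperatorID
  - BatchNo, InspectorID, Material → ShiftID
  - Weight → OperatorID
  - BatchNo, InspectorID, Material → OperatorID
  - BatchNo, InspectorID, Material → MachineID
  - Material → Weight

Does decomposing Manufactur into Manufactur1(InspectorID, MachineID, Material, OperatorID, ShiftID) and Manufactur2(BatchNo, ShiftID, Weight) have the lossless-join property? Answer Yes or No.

No

The shared attributes are {ShiftID} and {ShiftID}⁺ = {ShiftID}.
Manufactur1 ⊄ {ShiftID} and Manufactur2 ⊄ {ShiftID}, so the split is lossy.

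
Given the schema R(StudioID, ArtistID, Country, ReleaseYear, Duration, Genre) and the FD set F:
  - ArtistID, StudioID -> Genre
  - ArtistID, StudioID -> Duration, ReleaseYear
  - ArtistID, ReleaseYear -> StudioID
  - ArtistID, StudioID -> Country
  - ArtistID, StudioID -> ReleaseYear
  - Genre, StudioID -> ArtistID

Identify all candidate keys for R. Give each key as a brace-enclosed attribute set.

{ArtistID, ReleaseYear}, {ArtistID, StudioID}, {Genre, StudioID}

{ArtistID, ReleaseYear}⁺ = {ArtistID, Country, Duration, Genre, ReleaseYear, StudioID} — all of the relation — so {ArtistID, ReleaseYear} is a candidate key.
{ArtistID, StudioID}⁺ = {ArtistID, Country, Duration, Genre, ReleaseYear, StudioID} — all of the relation — so {ArtistID, StudioID} is a candidate key.
{Genre, StudioID}⁺ = {ArtistID, Country, Duration, Genre, ReleaseYear, StudioID} — all of the relation — so {Genre, StudioID} is a candidate key.
No proper subset of any of these is a key, and no other minimal superkey exists.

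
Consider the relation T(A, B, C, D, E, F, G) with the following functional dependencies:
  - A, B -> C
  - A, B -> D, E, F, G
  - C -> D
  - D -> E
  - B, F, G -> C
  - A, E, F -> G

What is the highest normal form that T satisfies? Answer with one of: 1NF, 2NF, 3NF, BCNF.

Candidate key: {A, B}. Prime attributes: {A, B}.
For C -> D we have {C}⁺ = {C, D, E}; {C} is not a superkey, so BCNF fails.
Because {D} is non-prime and the left side of C -> D is not a superkey, the relation is not in 3NF.
Checking every proper subset of each key, none determines a non-prime attribute — 2NF is satisfied.

2NF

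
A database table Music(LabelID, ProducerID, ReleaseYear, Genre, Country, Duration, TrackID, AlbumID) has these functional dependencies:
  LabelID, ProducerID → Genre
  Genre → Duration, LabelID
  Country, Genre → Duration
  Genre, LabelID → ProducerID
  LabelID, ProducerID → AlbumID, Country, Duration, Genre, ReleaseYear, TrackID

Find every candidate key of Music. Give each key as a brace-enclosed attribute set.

{Genre} is a candidate key since {Genre}⁺ = {AlbumID, Country, Duration, Genre, LabelID, ProducerID, ReleaseYear, TrackID} covers every attribute.
{LabelID, ProducerID} is a candidate key since {LabelID, ProducerID}⁺ = {AlbumID, Country, Duration, Genre, LabelID, ProducerID, ReleaseYear, TrackID} covers every attribute.
No proper subset of any of these is a key, and no other minimal superkey exists.

{Genre}, {LabelID, ProducerID}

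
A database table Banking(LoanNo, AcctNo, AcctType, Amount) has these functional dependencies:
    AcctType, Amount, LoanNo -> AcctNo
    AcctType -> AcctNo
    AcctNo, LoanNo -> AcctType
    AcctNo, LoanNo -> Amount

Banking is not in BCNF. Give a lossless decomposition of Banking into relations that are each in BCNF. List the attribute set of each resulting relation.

Candidate keys of the original relation: {AcctNo, LoanNo}, {AcctType, LoanNo}.
Within {AcctNo, AcctType, Amount, LoanNo}: {AcctType}⁺ ∩ {AcctNo, AcctType, Amount, LoanNo} = {AcctNo, AcctType}, not the whole set, so AcctType -> AcctNo violates BCNF; decompose into {AcctNo, AcctType} and {AcctType, Amount, LoanNo}.
{AcctNo, AcctType} has no BCNF violation.
{AcctType, Amount, LoanNo} has no BCNF violation.

{AcctNo, AcctType}; {AcctType, Amount, LoanNo}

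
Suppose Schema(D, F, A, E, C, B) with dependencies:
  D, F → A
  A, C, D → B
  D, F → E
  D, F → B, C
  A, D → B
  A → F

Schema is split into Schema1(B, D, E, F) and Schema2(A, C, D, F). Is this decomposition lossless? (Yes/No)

Yes

The shared attributes are {D, F} and {D, F}⁺ = {A, B, C, D, E, F}.
This includes all of Schema1, so the common attributes are a superkey of Schema1 — the join is lossless.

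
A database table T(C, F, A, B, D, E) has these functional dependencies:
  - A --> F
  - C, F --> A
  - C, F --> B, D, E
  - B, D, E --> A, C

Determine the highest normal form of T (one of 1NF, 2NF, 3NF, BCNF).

3NF

Candidate keys: {A, C}, {B, D, E}, {C, F}. Prime attributes: {A, B, C, D, E, F}.
A --> F breaks BCNF: {A}⁺ = {A, F}, so {A} is not a superkey.
Since {F} ⊆ prime attributes and every other non-superkey FD also has a prime right side, the schema is in 3NF.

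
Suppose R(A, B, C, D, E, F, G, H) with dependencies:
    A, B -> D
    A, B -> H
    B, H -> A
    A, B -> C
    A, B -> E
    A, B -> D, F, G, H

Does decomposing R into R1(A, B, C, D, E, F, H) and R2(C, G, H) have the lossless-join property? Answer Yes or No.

The shared attributes are {C, H} and {C, H}⁺ = {C, H}.
R1 ⊄ {C, H} and R2 ⊄ {C, H}, so the split is lossy.

No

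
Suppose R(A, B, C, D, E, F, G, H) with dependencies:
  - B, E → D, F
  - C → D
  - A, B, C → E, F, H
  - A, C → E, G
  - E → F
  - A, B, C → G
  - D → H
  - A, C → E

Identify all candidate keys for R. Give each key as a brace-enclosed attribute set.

{A, B, C}

No FD produces {A, B, C}, so they must be in every candidate key.
{A, B, C}⁺ = {A, B, C, D, E, F, G, H}, which is every attribute, so {A, B, C} is a candidate key.
No smaller or unrelated set reaches every attribute, so there are no other keys.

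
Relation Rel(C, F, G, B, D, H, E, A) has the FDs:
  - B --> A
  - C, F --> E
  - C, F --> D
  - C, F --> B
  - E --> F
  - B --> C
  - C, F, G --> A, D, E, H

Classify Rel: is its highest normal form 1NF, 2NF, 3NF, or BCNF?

1NF

Candidate keys: {B, E, G}, {B, F, G}, {C, E, G}, {C, F, G}. Prime attributes: {B, C, E, F, G}.
B --> A breaks BCNF: {B}⁺ = {A, B, C}, so {B} is not a superkey.
Because {A} is non-prime and the left side of B --> A is not a superkey, the relation is not in 3NF.
The proper key subset {B} of {B, E, G} determines non-prime {A}, so the relation is not even in 2NF.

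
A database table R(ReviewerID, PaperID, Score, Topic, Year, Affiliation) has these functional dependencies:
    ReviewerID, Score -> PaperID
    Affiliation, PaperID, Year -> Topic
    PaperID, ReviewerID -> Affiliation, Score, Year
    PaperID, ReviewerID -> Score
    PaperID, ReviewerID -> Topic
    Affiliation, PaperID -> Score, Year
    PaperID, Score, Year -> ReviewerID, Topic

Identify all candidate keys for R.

{Affiliation, PaperID}, {PaperID, ReviewerID}, {PaperID, Score, Year}, {ReviewerID, Score}

{Affiliation, PaperID}⁺ = {Affiliation, PaperID, ReviewerID, Score, Topic, Year} — all of the relation — so {Affiliation, PaperID} is a candidate key.
{PaperID, ReviewerID}⁺ = {Affiliation, PaperID, ReviewerID, Score, Topic, Year} — all of the relation — so {PaperID, ReviewerID} is a candidate key.
{ReviewerID, Score}⁺ = {Affiliation, PaperID, ReviewerID, Score, Topic, Year} — all of the relation — so {ReviewerID, Score} is a candidate key.
{PaperID, Score, Year}⁺ = {Affiliation, PaperID, ReviewerID, Score, Topic, Year} — all of the relation — so {PaperID, Score, Year} is a candidate key.
These are minimal and exhaustive — every other superkey contains one of them.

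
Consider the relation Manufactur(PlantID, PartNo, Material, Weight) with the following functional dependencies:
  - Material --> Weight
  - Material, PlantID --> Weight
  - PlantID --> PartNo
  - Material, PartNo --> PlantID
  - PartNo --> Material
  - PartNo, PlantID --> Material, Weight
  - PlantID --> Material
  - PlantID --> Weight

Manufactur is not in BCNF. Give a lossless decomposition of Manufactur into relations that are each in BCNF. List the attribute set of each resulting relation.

{Material, PartNo, PlantID}; {Material, Weight}

Candidate keys of the original relation: {PartNo}, {PlantID}.
Within {Material, PartNo, PlantID, Weight}: {Material}⁺ ∩ {Material, PartNo, PlantID, Weight} = {Material, Weight}, not the whole set, so Material --> Weight violates BCNF; decompose into {Material, Weight} and {Material, PartNo, PlantID}.
{Material, Weight} has no BCNF violation.
{Material, PartNo, PlantID} has no BCNF violation.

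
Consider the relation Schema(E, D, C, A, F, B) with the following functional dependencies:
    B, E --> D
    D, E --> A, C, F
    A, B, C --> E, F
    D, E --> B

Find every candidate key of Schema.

{A, B, C}, {B, E}, {D, E}

{B, E}⁺ = {A, B, C, D, E, F} — all of the relation — so {B, E} is a candidate key.
{D, E}⁺ = {A, B, C, D, E, F} — all of the relation — so {D, E} is a candidate key.
{A, B, C}⁺ = {A, B, C, D, E, F} — all of the relation — so {A, B, C} is a candidate key.
No proper subset of any of these is a key, and no other minimal superkey exists.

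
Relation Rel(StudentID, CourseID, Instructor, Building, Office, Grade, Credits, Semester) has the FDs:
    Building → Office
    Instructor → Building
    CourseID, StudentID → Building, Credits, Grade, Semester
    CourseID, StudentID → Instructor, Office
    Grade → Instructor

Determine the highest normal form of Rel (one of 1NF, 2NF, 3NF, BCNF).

2NF

Candidate key: {CourseID, StudentID}. Prime attributes: {CourseID, StudentID}.
Building → Office: {Building}⁺ = {Building, Office}, which is not all of the attributes, so the left side is not a superkey — BCNF is violated.
Building → Office determines the non-prime attribute {Office} from a non-superkey — 3NF is violated.
Checking every proper subset of each key, none determines a non-prime attribute — 2NF is satisfied.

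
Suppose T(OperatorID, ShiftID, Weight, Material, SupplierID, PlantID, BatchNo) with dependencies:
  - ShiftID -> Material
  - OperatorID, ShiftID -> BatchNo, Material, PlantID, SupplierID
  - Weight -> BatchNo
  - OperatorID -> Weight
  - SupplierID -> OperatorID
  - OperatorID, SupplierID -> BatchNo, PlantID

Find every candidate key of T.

{OperatorID, ShiftID}, {ShiftID, SupplierID}

No FD produces {ShiftID}, so it must be in every candidate key.
{OperatorID, ShiftID}⁺ = {BatchNo, Material, OperatorID, PlantID, ShiftID, SupplierID, Weight} — all of the relation — so {OperatorID, ShiftID} is a candidate key.
{ShiftID, SupplierID}⁺ = {BatchNo, Material, OperatorID, PlantID, ShiftID, SupplierID, Weight} — all of the relation — so {ShiftID, SupplierID} is a candidate key.
Any other superkey properly contains one of these, so there are no further candidate keys.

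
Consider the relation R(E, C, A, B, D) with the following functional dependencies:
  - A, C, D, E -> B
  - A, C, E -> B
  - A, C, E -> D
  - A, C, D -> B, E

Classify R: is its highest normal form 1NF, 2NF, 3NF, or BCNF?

Candidate keys: {A, C, D}, {A, C, E}. Prime attributes: {A, C, D, E}.
Every FD has a superkey on the left, so the relation is in BCNF.

BCNF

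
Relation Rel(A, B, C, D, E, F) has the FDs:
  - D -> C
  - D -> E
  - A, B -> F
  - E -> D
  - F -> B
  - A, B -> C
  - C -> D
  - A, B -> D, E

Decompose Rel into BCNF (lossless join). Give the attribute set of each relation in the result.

Candidate keys of the original relation: {A, B}, {A, F}.
{A, B, C, D, E, F}: {D} determines {C, D, E} here but is not a superkey — split on D -> C, E, giving {C, D, E} and {A, B, D, F}.
{C, D, E} has no BCNF violation.
{A, B, D, F}: {F} determines {B, F} here but is not a superkey — split on F -> B, giving {B, F} and {A, D, F}.
{B, F} has no BCNF violation.
{A, D, F} has no BCNF violation.

{A, D, F}; {B, F}; {C, D, E}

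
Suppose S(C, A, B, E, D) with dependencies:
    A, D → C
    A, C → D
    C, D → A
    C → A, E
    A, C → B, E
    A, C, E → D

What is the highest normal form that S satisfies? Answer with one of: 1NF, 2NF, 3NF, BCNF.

Candidate keys: {A, D}, {C}. Prime attributes: {A, C, D}.
Each dependency's left side is a superkey — BCNF holds.

BCNF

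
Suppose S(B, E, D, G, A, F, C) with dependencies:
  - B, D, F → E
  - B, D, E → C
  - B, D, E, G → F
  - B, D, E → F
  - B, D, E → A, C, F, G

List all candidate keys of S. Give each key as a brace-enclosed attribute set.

{B, D} never appear on the right of any FD, so every key must include all of them.
Closure of {B, D, E} is {A, B, C, D, E, F, G}, the whole schema; {B, D, E} is a candidate key.
Closure of {B, D, F} is {A, B, C, D, E, F, G}, the whole schema; {B, D, F} is a candidate key.
Any other superkey properly contains one of these, so there are no further candidate keys.

{B, D, E}, {B, D, F}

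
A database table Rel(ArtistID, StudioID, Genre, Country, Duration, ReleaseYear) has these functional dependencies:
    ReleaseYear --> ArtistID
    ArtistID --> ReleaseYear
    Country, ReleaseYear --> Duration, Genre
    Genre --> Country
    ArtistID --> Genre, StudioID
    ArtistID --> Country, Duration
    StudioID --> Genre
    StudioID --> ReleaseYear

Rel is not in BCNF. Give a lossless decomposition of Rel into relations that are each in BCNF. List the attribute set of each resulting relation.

{ArtistID, Duration, Genre, ReleaseYear, StudioID}; {Country, Genre}

Candidate keys of the original relation: {ArtistID}, {ReleaseYear}, {StudioID}.
In {ArtistID, Country, Duration, Genre, ReleaseYear, StudioID}, {Genre} is not a superkey ({Genre}⁺ restricted to this set is {Country, Genre}), so split on Genre --> Country into {Country, Genre} and {ArtistID, Duration, Genre, ReleaseYear, StudioID}.
{Country, Genre} is in BCNF.
{ArtistID, Duration, Genre, ReleaseYear, StudioID} is in BCNF.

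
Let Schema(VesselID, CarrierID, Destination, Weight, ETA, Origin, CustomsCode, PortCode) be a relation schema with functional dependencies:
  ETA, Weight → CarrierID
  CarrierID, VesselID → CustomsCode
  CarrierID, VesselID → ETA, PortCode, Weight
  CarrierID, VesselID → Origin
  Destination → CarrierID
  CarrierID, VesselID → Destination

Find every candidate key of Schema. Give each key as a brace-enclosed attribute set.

Attributes never on any right-hand side: {VesselID} — every candidate key must contain it.
{CarrierID, VesselID}⁺ = {CarrierID, CustomsCode, Destination, ETA, Origin, PortCode, VesselID, Weight} — all of the relation — so {CarrierID, VesselID} is a candidate key.
{Destination, VesselID}⁺ = {CarrierID, CustomsCode, Destination, ETA, Origin, PortCode, VesselID, Weight} — all of the relation — so {Destination, VesselID} is a candidate key.
{ETA, VesselID, Weight}⁺ = {CarrierID, CustomsCode, Destination, ETA, Origin, PortCode, VesselID, Weight} — all of the relation — so {ETA, VesselID, Weight} is a candidate key.
Any other superkey properly contains one of these, so there are no further candidate keys.

{CarrierID, VesselID}, {Destination, VesselID}, {ETA, VesselID, Weight}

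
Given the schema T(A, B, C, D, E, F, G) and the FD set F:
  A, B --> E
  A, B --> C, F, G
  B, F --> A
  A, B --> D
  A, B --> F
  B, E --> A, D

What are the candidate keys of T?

{A, B}, {B, E}, {B, F}

{B} never appears on the right of any FD, so every key must include it.
{A, B}⁺ = {A, B, C, D, E, F, G} — all of the relation — so {A, B} is a candidate key.
{B, E}⁺ = {A, B, C, D, E, F, G} — all of the relation — so {B, E} is a candidate key.
{B, F}⁺ = {A, B, C, D, E, F, G} — all of the relation — so {B, F} is a candidate key.
Any other superkey properly contains one of these, so there are no further candidate keys.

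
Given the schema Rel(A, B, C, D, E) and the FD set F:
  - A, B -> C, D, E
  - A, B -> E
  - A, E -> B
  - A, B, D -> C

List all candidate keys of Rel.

{A, B}, {A, E}

Attributes never on any right-hand side: {A} — every candidate key must contain it.
{A, B} is a candidate key since {A, B}⁺ = {A, B, C, D, E} covers every attribute.
{A, E} is a candidate key since {A, E}⁺ = {A, B, C, D, E} covers every attribute.
No proper subset of any of these is a key, and no other minimal superkey exists.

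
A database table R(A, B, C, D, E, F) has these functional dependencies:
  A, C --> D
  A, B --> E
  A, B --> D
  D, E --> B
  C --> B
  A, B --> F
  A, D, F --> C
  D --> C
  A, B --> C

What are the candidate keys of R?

{A, B}, {A, C}, {A, D}

Attributes never on any right-hand side: {A} — every candidate key must contain it.
{A, B}⁺ = {A, B, C, D, E, F}, which is every attribute, so {A, B} is a candidate key.
{A, C}⁺ = {A, B, C, D, E, F}, which is every attribute, so {A, C} is a candidate key.
{A, D}⁺ = {A, B, C, D, E, F}, which is every attribute, so {A, D} is a candidate key.
Any other superkey properly contains one of these, so there are no further candidate keys.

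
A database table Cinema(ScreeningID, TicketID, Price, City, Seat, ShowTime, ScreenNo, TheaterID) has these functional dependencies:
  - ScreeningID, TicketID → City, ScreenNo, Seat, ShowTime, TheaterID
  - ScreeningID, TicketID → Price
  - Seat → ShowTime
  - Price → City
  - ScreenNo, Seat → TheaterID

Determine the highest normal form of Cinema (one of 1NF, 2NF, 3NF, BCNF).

Candidate key: {ScreeningID, TicketID}. Prime attributes: {ScreeningID, TicketID}.
Seat → ShowTime breaks BCNF: {Seat}⁺ = {Seat, ShowTime}, so {Seat} is not a superkey.
Seat → ShowTime determines the non-prime attribute {ShowTime} from a non-superkey — 3NF is violated.
No non-prime attribute depends on a proper subset of any candidate key, so 2NF holds.

2NF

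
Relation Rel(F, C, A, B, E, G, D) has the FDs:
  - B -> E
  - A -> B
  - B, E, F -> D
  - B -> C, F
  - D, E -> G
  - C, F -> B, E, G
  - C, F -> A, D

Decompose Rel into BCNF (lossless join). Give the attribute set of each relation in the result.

Candidate keys of the original relation: {A}, {B}, {C, F}.
In {A, B, C, D, E, F, G}, {D, E} is not a superkey ({D, E}⁺ restricted to this set is {D, E, G}), so split on D, E -> G into {D, E, G} and {A, B, C, D, E, F}.
{D, E, G} is in BCNF.
{A, B, C, D, E, F} is in BCNF.

{A, B, C, D, E, F}; {D, E, G}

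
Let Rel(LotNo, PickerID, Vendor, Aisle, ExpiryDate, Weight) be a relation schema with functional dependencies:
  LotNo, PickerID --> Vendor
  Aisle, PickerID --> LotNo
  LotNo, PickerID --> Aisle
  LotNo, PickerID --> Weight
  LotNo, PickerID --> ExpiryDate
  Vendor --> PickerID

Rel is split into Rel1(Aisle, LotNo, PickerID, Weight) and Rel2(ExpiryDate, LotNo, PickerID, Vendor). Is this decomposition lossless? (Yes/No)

Rel1 ∩ Rel2 = {LotNo, PickerID}; its closure under F is {Aisle, ExpiryDate, LotNo, PickerID, Vendor, Weight}.
Rel1 is contained in that closure, so Rel1 ∩ Rel2 --> Rel1 holds and the join is lossless.

Yes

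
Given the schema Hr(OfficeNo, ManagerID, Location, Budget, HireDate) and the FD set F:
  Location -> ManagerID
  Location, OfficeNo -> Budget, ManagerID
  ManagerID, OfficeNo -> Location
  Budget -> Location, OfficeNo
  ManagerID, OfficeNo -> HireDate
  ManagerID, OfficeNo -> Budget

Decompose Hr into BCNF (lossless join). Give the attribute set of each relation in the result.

Candidate keys of the original relation: {Budget}, {Location, OfficeNo}, {ManagerID, OfficeNo}.
Within {Budget, HireDate, Location, ManagerID, OfficeNo}: {Location}⁺ ∩ {Budget, HireDate, Location, ManagerID, OfficeNo} = {Location, ManagerID}, not the whole set, so Location -> ManagerID violates BCNF; decompose into {Location, ManagerID} and {Budget, HireDate, Location, OfficeNo}.
{Location, ManagerID}: every determinant is a superkey — BCNF.
{Budget, HireDate, Location, OfficeNo}: every determinant is a superkey — BCNF.

{Budget, HireDate, Location, OfficeNo}; {Location, ManagerID}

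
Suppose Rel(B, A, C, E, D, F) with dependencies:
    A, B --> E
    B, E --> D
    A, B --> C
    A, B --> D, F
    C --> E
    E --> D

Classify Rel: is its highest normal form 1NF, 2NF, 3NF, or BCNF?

2NF

Candidate key: {A, B}. Prime attributes: {A, B}.
B, E --> D breaks BCNF: {B, E}⁺ = {B, D, E}, so {B, E} is not a superkey.
Because {D} is non-prime and the left side of B, E --> D is not a superkey, the relation is not in 3NF.
Checking every proper subset of each key, none determines a non-prime attribute — 2NF is satisfied.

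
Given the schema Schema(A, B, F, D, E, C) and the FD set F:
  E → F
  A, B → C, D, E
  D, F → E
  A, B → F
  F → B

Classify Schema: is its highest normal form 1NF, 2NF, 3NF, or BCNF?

Candidate keys: {A, B}, {A, E}, {A, F}. Prime attributes: {A, B, E, F}.
For E → F we have {E}⁺ = {B, E, F}; {E} is not a superkey, so BCNF fails.
Since {F} ⊆ prime attributes and every other non-superkey FD also has a prime right side, the schema is in 3NF.

3NF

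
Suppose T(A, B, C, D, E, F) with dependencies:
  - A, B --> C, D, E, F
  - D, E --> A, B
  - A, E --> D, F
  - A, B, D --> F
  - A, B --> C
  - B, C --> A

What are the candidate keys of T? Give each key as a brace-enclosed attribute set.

{A, B}, {A, E}, {B, C}, {D, E}

{A, B}⁺ = {A, B, C, D, E, F}, which is every attribute, so {A, B} is a candidate key.
{A, E}⁺ = {A, B, C, D, E, F}, which is every attribute, so {A, E} is a candidate key.
{B, C}⁺ = {A, B, C, D, E, F}, which is every attribute, so {B, C} is a candidate key.
{D, E}⁺ = {A, B, C, D, E, F}, which is every attribute, so {D, E} is a candidate key.
Any other superkey properly contains one of these, so there are no further candidate keys.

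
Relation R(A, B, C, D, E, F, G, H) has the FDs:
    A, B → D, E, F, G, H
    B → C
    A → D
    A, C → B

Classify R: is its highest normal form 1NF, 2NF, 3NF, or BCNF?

1NF

Candidate keys: {A, B}, {A, C}. Prime attributes: {A, B, C}.
B → C breaks BCNF: {B}⁺ = {B, C}, so {B} is not a superkey.
Because {D} is non-prime and the left side of A → D is not a superkey, the relation is not in 3NF.
Since {A} ⊂ {A, B} and {A}⁺ ⊇ {D} with {D} non-prime, there is a partial dependency; 2NF fails.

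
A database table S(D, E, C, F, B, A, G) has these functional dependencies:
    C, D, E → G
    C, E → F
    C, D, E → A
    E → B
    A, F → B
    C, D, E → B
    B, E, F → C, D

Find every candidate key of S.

{C, E}, {E, F}

{E} never appears on the right of any FD, so every key must include it.
{C, E}⁺ = {A, B, C, D, E, F, G} — all of the relation — so {C, E} is a candidate key.
{E, F}⁺ = {A, B, C, D, E, F, G} — all of the relation — so {E, F} is a candidate key.
Any other superkey properly contains one of these, so there are no further candidate keys.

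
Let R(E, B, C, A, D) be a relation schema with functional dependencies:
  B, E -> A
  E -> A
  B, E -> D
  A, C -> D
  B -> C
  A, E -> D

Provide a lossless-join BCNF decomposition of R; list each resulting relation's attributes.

Candidate key of the original relation: {B, E}.
{A, B, C, D, E}: {E} determines {A, D, E} here but is not a superkey — split on E -> A, D, giving {A, D, E} and {B, C, E}.
{A, D, E}: every determinant is a superkey — BCNF.
{B, C, E}: {B} determines {B, C} here but is not a superkey — split on B -> C, giving {B, C} and {B, E}.
{B, C}: every determinant is a superkey — BCNF.
{B, E}: every determinant is a superkey — BCNF.

{A, D, E}; {B, C}; {B, E}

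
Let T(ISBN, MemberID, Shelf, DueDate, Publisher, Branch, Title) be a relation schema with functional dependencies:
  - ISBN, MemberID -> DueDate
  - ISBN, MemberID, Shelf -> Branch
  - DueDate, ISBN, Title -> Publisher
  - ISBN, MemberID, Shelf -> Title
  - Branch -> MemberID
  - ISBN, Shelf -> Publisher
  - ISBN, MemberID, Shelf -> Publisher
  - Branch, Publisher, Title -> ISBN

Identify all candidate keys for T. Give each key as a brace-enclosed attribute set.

{Branch, ISBN, Shelf}, {Branch, Publisher, Shelf, Title}, {ISBN, MemberID, Shelf}

{Shelf} never appears on the right of any FD, so every key must include it.
{Branch, ISBN, Shelf} is a candidate key since {Branch, ISBN, Shelf}⁺ = {Branch, DueDate, ISBN, MemberID, Publisher, Shelf, Title} covers every attribute.
{ISBN, MemberID, Shelf} is a candidate key since {ISBN, MemberID, Shelf}⁺ = {Branch, DueDate, ISBN, MemberID, Publisher, Shelf, Title} covers every attribute.
{Branch, Publisher, Shelf, Title} is a candidate key since {Branch, Publisher, Shelf, Title}⁺ = {Branch, DueDate, ISBN, MemberID, Publisher, Shelf, Title} covers every attribute.
No proper subset of any of these is a key, and no other minimal superkey exists.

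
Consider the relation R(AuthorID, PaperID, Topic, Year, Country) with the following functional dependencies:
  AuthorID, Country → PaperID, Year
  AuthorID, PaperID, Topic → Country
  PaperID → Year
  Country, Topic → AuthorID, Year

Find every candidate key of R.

{AuthorID, PaperID, Topic}, {Country, Topic}

Attributes never on any right-hand side: {Topic} — every candidate key must contain it.
{Country, Topic}⁺ = {AuthorID, Country, PaperID, Topic, Year} — all of the relation — so {Country, Topic} is a candidate key.
{AuthorID, PaperID, Topic}⁺ = {AuthorID, Country, PaperID, Topic, Year} — all of the relation — so {AuthorID, PaperID, Topic} is a candidate key.
No proper subset of any of these is a key, and no other minimal superkey exists.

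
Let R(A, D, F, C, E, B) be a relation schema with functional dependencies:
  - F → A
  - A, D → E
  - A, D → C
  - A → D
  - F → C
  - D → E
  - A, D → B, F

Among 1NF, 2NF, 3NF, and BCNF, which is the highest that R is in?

2NF

Candidate keys: {A}, {F}. Prime attributes: {A, F}.
D → E breaks BCNF: {D}⁺ = {D, E}, so {D} is not a superkey.
Because {E} is non-prime and the left side of D → E is not a superkey, the relation is not in 3NF.
All keys have size 1, which rules out partial dependencies — 2NF is satisfied.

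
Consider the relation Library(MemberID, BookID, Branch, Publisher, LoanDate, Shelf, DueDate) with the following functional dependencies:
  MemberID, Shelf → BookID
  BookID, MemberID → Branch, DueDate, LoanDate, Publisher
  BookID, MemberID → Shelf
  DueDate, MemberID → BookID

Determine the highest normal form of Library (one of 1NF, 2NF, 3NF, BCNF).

BCNF

Candidate keys: {BookID, MemberID}, {DueDate, MemberID}, {MemberID, Shelf}. Prime attributes: {BookID, DueDate, MemberID, Shelf}.
Every FD has a superkey on the left, so the relation is in BCNF.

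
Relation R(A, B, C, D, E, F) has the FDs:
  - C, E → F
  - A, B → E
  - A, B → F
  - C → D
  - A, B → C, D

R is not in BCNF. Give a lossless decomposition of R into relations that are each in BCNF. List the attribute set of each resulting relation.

Candidate key of the original relation: {A, B}.
{A, B, C, D, E, F}: {C, E} determines {C, D, E, F} here but is not a superkey — split on C, E → D, F, giving {C, D, E, F} and {A, B, C, E}.
{C, D, E, F}: {C} determines {C, D} here but is not a superkey — split on C → D, giving {C, D} and {C, E, F}.
{C, D} has no BCNF violation.
{C, E, F} has no BCNF violation.
{A, B, C, E} has no BCNF violation.

{A, B, C, E}; {C, D}; {C, E, F}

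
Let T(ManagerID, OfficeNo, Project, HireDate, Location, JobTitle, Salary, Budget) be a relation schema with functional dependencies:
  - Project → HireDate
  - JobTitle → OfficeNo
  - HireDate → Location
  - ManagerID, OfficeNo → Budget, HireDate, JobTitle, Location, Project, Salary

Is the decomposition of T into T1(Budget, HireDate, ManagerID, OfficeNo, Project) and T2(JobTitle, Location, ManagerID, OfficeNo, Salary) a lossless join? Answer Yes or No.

Common attributes: {ManagerID, OfficeNo}; their closure is {Budget, HireDate, JobTitle, Location, ManagerID, OfficeNo, Project, Salary}.
Since T1 ⊆ {Budget, HireDate, JobTitle, Location, ManagerID, OfficeNo, Project, Salary}, the intersection is a superkey of T1; the decomposition is lossless.

Yes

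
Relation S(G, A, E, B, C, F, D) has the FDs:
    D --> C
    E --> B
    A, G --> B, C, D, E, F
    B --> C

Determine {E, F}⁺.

{B, C, E, F}

Start with {E, F}.
E --> B applies; add {B} → now {B, E, F}.
B --> C applies; add {C} → now {B, C, E, F}.
No further FD applies.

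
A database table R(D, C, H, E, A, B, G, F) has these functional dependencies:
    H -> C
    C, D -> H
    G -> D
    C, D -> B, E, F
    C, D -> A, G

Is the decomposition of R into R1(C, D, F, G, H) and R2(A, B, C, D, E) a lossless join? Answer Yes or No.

Yes

The shared attributes are {C, D} and {C, D}⁺ = {A, B, C, D, E, F, G, H}.
Since R1 ⊆ {A, B, C, D, E, F, G, H}, the intersection is a superkey of R1; the decomposition is lossless.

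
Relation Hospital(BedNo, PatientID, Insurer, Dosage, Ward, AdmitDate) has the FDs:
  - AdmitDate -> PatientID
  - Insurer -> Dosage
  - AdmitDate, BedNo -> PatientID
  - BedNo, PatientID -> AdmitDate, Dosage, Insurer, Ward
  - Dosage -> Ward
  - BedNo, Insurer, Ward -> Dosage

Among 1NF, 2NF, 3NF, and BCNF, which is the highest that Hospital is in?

Candidate keys: {AdmitDate, BedNo}, {BedNo, PatientID}. Prime attributes: {AdmitDate, BedNo, PatientID}.
For AdmitDate -> PatientID we have {AdmitDate}⁺ = {AdmitDate, PatientID}; {AdmitDate} is not a superkey, so BCNF fails.
Insurer -> Dosage has non-prime {Dosage} on the right and a non-superkey on the left, so 3NF fails.
No proper subset of a key has a non-prime attribute in its closure, so there is no partial dependency; 2NF holds.

2NF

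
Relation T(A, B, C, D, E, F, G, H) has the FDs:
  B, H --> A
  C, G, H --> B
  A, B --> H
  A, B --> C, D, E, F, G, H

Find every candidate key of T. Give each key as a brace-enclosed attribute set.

{A, B}⁺ = {A, B, C, D, E, F, G, H} — all of the relation — so {A, B} is a candidate key.
{B, H}⁺ = {A, B, C, D, E, F, G, H} — all of the relation — so {B, H} is a candidate key.
{C, G, H}⁺ = {A, B, C, D, E, F, G, H} — all of the relation — so {C, G, H} is a candidate key.
No proper subset of any of these is a key, and no other minimal superkey exists.

{A, B}, {B, H}, {C, G, H}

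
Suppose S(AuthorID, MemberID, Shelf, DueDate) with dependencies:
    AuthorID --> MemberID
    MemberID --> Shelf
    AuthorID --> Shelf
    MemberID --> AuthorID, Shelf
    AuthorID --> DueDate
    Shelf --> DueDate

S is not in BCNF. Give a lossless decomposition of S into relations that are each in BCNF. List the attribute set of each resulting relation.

Candidate keys of the original relation: {AuthorID}, {MemberID}.
Within {AuthorID, DueDate, MemberID, Shelf}: {Shelf}⁺ ∩ {AuthorID, DueDate, MemberID, Shelf} = {DueDate, Shelf}, not the whole set, so Shelf --> DueDate violates BCNF; decompose into {DueDate, Shelf} and {AuthorID, MemberID, Shelf}.
{DueDate, Shelf}: every determinant is a superkey — BCNF.
{AuthorID, MemberID, Shelf}: every determinant is a superkey — BCNF.

{AuthorID, MemberID, Shelf}; {DueDate, Shelf}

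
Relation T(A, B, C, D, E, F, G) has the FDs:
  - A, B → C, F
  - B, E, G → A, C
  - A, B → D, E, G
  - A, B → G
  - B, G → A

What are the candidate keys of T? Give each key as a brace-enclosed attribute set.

{A, B}, {B, G}

{B} never appears on the right of any FD, so every key must include it.
Closure of {A, B} is {A, B, C, D, E, F, G}, the whole schema; {A, B} is a candidate key.
Closure of {B, G} is {A, B, C, D, E, F, G}, the whole schema; {B, G} is a candidate key.
No proper subset of any of these is a key, and no other minimal superkey exists.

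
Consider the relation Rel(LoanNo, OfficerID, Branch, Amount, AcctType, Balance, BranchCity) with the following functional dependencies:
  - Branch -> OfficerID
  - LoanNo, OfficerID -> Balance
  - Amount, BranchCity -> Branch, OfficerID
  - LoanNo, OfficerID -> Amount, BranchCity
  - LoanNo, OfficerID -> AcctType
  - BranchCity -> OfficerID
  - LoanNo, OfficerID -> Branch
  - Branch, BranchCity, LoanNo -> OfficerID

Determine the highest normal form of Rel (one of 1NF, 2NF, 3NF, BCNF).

Candidate keys: {Branch, LoanNo}, {BranchCity, LoanNo}, {LoanNo, OfficerID}. Prime attributes: {Branch, BranchCity, LoanNo, OfficerID}.
Branch -> OfficerID: {Branch}⁺ = {Branch, OfficerID}, which is not all of the attributes, so the left side is not a superkey — BCNF is violated.
But every attribute on its right side ({OfficerID}) is prime, and the same holds for every other non-superkey FD, so 3NF still holds.

3NF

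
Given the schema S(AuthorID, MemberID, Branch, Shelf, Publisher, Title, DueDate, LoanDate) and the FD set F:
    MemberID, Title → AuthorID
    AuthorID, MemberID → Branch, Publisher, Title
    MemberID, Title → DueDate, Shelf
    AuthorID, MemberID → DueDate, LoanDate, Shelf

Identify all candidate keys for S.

{MemberID} never appears on the right of any FD, so every key must include it.
{AuthorID, MemberID} is a candidate key since {AuthorID, MemberID}⁺ = {AuthorID, Branch, DueDate, LoanDate, MemberID, Publisher, Shelf, Title} covers every attribute.
{MemberID, Title} is a candidate key since {MemberID, Title}⁺ = {AuthorID, Branch, DueDate, LoanDate, MemberID, Publisher, Shelf, Title} covers every attribute.
These are minimal and exhaustive — every other superkey contains one of them.

{AuthorID, MemberID}, {MemberID, Title}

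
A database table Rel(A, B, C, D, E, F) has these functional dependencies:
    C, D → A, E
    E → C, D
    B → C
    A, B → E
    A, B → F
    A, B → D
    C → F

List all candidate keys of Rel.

{A, B}, {B, D}, {B, E}

No FD produces {B}, so it must be in every candidate key.
{A, B}⁺ = {A, B, C, D, E, F}, which is every attribute, so {A, B} is a candidate key.
{B, D}⁺ = {A, B, C, D, E, F}, which is every attribute, so {B, D} is a candidate key.
{B, E}⁺ = {A, B, C, D, E, F}, which is every attribute, so {B, E} is a candidate key.
These are minimal and exhaustive — every other superkey contains one of them.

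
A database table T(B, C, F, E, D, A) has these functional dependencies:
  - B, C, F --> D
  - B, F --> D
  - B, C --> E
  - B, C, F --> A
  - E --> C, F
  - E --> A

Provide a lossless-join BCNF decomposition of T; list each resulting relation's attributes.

Candidate keys of the original relation: {B, C}, {B, E}.
In {A, B, C, D, E, F}, {B, F} is not a superkey ({B, F}⁺ restricted to this set is {B, D, F}), so split on B, F --> D into {B, D, F} and {A, B, C, E, F}.
{B, D, F}: every determinant is a superkey — BCNF.
In {A, B, C, E, F}, {E} is not a superkey ({E}⁺ restricted to this set is {A, C, E, F}), so split on E --> A, C, F into {A, C, E, F} and {B, E}.
{A, C, E, F}: every determinant is a superkey — BCNF.
{B, E}: every determinant is a superkey — BCNF.

{A, C, E, F}; {B, D, F}; {B, E}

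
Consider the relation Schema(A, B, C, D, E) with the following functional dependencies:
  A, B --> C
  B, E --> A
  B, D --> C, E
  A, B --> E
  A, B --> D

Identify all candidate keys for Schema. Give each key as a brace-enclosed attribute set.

Attributes never on any right-hand side: {B} — every candidate key must contain it.
Closure of {A, B} is {A, B, C, D, E}, the whole schema; {A, B} is a candidate key.
Closure of {B, D} is {A, B, C, D, E}, the whole schema; {B, D} is a candidate key.
Closure of {B, E} is {A, B, C, D, E}, the whole schema; {B, E} is a candidate key.
These are minimal and exhaustive — every other superkey contains one of them.

{A, B}, {B, D}, {B, E}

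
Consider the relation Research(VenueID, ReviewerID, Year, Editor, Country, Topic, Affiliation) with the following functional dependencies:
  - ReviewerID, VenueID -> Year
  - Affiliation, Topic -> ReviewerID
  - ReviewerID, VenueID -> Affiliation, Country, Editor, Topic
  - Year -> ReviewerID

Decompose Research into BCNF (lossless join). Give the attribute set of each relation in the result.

{Affiliation, Country, Editor, Topic, VenueID, Year}; {Affiliation, ReviewerID, Topic}

Candidate keys of the original relation: {Affiliation, Topic, VenueID}, {ReviewerID, VenueID}, {VenueID, Year}.
{Affiliation, Country, Editor, ReviewerID, Topic, VenueID, Year}: {Affiliation, Topic} determines {Affiliation, ReviewerID, Topic} here but is not a superkey — split on Affiliation, Topic -> ReviewerID, giving {Affiliation, ReviewerID, Topic} and {Affiliation, Country, Editor, Topic, VenueID, Year}.
{Affiliation, ReviewerID, Topic}: every determinant is a superkey — BCNF.
{Affiliation, Country, Editor, Topic, VenueID, Year}: every determinant is a superkey — BCNF.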